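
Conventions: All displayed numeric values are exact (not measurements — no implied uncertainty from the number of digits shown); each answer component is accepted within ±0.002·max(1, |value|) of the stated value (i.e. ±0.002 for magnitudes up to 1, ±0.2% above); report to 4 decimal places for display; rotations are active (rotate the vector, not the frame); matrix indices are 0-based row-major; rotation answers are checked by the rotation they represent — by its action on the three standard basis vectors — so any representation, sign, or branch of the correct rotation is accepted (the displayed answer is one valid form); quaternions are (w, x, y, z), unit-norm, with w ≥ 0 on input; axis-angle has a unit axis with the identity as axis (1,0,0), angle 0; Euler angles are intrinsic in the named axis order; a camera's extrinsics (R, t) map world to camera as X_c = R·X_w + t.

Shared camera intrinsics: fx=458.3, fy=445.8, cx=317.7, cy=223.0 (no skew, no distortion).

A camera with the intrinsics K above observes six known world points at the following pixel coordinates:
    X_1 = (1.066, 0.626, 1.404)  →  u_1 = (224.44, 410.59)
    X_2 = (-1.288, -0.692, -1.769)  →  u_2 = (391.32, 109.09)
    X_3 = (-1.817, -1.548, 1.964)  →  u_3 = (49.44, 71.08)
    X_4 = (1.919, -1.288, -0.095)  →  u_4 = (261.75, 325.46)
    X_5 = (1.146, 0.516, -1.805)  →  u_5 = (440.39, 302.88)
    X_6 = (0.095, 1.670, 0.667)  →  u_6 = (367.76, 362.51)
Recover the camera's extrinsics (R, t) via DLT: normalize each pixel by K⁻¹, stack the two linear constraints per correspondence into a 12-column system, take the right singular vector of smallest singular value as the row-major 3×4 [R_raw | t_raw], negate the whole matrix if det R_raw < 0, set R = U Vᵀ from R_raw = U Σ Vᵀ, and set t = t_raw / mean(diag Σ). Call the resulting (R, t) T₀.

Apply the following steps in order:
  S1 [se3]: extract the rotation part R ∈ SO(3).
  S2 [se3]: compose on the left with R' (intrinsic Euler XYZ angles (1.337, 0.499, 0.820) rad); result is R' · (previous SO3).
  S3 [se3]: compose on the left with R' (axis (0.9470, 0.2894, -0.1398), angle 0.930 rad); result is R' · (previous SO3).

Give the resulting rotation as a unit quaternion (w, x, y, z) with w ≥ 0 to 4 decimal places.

rotation (quat) = (0.4445, 0.3392, -0.6164, -0.5545)

source (pnp_recover): camera pose = R=[-0.0294 0.5978 -0.8011; 0.9114 0.3451 0.2240; 0.4104 -0.7235 -0.5551], t=(-0.0800, 0.2800, 5.0301)
after S1 (rot_of_se3): [-0.0294 0.5978 -0.8011; 0.9114 0.3451 0.2240; 0.4104 -0.7235 -0.5551]
after S2 (compose_so3): [-0.4064 -0.2096 -0.8893; -0.5310 0.8463 0.0432; 0.7435 0.4898 -0.4552]
after S3 (compose_so3): [-0.3746 0.0747 -0.9242; -0.9111 0.1550 0.3819; 0.1718 0.9851 0.0100]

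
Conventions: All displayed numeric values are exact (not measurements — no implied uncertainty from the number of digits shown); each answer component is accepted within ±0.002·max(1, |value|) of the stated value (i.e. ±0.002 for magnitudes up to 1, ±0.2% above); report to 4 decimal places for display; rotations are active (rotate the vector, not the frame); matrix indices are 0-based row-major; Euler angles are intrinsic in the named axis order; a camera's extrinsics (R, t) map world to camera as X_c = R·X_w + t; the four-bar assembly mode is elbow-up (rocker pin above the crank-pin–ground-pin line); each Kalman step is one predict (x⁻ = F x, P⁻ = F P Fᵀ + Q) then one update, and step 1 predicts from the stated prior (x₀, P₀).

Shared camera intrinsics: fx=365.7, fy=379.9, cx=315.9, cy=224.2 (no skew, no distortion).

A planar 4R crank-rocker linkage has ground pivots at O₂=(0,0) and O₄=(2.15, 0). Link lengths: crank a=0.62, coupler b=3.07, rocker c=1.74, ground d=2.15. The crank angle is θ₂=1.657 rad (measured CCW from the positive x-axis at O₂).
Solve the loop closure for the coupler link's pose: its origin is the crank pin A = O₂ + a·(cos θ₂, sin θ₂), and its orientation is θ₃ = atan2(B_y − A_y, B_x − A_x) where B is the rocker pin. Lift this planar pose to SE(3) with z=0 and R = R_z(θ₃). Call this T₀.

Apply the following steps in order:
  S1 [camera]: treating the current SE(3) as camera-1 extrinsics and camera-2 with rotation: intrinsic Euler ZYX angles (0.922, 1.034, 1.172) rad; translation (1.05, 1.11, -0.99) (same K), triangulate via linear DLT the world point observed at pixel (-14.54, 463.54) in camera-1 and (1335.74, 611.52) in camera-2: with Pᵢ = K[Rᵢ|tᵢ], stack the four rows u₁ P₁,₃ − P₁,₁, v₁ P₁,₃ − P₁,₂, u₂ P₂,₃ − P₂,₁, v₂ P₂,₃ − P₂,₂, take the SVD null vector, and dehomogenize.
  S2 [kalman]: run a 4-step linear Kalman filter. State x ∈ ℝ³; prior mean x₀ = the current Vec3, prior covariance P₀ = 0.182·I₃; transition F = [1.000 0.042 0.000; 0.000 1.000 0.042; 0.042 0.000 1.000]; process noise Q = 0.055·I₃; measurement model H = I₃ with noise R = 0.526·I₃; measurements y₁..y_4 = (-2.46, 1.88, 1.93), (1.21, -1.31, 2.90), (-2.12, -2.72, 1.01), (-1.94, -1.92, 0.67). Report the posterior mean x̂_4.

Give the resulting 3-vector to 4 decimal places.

result = (-1.4317, -0.7399, 1.3195)

source (fourbar_fk): coupler pose = R=[0.9486 -0.3164 0.0000; 0.3164 0.9486 0.0000; 0.0000 0.0000 1.0000], t=(-0.0534, 0.6177, 0.0000)
after S1 (triangulate): (-1.2668, 0.9041, 1.7056)
after S2 (kf_track): (-1.4317, -0.7399, 1.3195)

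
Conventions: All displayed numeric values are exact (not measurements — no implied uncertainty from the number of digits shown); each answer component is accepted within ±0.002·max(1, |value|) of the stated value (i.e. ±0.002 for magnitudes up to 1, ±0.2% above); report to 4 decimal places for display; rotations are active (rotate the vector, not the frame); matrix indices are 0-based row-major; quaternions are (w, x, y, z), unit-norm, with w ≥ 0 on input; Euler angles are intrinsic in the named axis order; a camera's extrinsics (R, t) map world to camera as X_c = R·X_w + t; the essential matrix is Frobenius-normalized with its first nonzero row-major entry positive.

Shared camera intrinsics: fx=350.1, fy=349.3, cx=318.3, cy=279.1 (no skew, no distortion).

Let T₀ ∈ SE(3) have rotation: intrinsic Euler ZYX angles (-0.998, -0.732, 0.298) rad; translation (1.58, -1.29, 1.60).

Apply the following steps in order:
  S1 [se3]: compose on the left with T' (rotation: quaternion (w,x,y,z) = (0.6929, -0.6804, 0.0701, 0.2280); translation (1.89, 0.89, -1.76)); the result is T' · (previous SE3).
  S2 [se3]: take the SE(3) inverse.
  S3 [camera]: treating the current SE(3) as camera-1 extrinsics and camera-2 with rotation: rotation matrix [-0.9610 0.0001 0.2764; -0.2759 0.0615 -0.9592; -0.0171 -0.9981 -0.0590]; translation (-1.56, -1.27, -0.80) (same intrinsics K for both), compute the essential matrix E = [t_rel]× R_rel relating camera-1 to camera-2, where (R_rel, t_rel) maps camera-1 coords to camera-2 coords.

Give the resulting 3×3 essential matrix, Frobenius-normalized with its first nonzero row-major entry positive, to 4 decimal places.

after S1 (compose_se3): R=[0.4720 0.2902 -0.8325; 0.7592 0.3462 0.5511; 0.4481 -0.8921 -0.0569], t=(3.4799, 2.8370, -1.1258)
after S2 (invert_se3): R=[0.4720 0.7592 0.4481; 0.2902 0.3462 -0.8921; -0.8325 0.5511 -0.0569], t=(-3.2918, -2.9963, 1.2695)
after S3 (essential): [0.1197 -0.3499 -0.1841; 0.3232 -0.0386 0.6185; -0.2593 0.5138 0.0983]

matrix = [0.1197 -0.3499 -0.1841; 0.3232 -0.0386 0.6185; -0.2593 0.5138 0.0983]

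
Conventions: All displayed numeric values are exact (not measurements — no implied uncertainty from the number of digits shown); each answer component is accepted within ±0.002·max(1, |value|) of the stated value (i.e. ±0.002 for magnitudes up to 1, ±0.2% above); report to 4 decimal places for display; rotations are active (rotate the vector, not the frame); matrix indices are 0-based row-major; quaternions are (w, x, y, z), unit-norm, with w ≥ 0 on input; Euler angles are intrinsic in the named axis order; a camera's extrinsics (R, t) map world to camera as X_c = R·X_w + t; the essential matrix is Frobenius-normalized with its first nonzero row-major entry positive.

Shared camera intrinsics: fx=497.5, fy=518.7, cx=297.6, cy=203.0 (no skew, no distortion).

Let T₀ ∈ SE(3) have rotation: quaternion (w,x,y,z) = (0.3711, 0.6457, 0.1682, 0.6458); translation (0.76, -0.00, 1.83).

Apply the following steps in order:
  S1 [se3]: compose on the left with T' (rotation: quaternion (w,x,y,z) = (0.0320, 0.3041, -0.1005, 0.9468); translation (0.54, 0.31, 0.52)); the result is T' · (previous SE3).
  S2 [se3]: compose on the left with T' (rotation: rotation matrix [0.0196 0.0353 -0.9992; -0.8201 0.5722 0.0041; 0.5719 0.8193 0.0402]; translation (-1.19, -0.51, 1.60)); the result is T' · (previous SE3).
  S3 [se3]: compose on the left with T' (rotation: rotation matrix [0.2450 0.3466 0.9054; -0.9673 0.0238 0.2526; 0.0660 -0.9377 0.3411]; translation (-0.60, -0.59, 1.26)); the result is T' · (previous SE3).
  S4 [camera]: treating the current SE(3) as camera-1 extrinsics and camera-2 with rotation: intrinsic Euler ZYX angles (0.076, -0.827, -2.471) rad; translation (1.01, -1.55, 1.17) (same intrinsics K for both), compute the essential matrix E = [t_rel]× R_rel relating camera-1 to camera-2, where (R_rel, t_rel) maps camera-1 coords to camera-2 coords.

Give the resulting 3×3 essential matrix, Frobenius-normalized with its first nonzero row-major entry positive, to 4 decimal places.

after S1 (compose_se3): R=[0.2302 0.6910 -0.6853; -0.8298 0.5072 0.2327; 0.5083 0.5151 0.6901], t=(0.9641, -0.0743, 2.4171)
after S2 (compose_se3): R=[-0.5327 -0.4832 -0.6948; -0.6615 -0.2743 0.6980; -0.5279 0.8314 -0.1735], t=(-3.5888, -1.3332, 2.1876)
after S3 (compose_se3): R=[-0.8378 0.5393 -0.0854; 0.3662 0.6709 0.6448; 0.4051 0.5089 -0.7595], t=(0.0394, 3.4023, 3.0195)
after S4 (essential): [0.1257 0.0933 -0.3351; 0.5545 0.0076 -0.3232; -0.4014 0.2442 -0.4800]

matrix = [0.1257 0.0933 -0.3351; 0.5545 0.0076 -0.3232; -0.4014 0.2442 -0.4800]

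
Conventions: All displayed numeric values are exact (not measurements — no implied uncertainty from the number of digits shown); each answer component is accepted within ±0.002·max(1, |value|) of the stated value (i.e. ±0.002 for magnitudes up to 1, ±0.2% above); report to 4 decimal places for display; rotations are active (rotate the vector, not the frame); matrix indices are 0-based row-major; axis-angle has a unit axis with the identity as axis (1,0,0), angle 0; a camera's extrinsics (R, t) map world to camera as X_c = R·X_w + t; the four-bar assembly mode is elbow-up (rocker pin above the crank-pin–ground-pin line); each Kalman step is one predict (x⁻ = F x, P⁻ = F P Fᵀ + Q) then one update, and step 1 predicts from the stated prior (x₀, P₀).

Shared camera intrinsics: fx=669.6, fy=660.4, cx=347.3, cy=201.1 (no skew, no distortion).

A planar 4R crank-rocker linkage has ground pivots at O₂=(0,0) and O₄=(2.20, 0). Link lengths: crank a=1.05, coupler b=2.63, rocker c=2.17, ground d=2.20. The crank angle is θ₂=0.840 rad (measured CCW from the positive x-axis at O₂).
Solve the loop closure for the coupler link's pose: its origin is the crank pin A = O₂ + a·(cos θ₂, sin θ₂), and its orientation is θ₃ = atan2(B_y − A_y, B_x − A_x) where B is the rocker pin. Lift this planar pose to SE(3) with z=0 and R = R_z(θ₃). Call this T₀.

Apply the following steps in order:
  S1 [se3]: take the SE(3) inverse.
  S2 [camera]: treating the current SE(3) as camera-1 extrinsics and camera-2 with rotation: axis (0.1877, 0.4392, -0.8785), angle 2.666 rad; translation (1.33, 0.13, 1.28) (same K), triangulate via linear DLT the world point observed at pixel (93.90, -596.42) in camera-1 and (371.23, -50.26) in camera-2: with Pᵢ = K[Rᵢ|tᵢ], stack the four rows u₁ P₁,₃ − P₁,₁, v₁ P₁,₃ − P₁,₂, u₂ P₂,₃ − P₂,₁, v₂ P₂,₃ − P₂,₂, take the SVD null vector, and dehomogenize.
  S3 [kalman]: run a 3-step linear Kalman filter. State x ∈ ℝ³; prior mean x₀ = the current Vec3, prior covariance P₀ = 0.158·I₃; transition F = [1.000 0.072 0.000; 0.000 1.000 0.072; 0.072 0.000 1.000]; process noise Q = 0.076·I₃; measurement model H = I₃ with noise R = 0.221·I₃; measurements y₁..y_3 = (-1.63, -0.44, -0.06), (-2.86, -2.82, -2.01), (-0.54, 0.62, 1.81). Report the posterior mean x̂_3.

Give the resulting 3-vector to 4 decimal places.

result = (-1.1371, -0.6041, 0.3912)

source (fourbar_fk): coupler pose = R=[0.8852 -0.4652 0.0000; 0.4652 0.8852 0.0000; 0.0000 0.0000 1.0000], t=(0.7008, 0.7819, 0.0000)
after S1 (invert_se3): R=[0.8852 0.4652 0.0000; -0.4652 0.8852 0.0000; 0.0000 0.0000 1.0000], t=(-0.9841, -0.3660, 0.0000)
after S2 (triangulate): (0.9580, -0.6295, 1.1336)
after S3 (kf_track): (-1.1371, -0.6041, 0.3912)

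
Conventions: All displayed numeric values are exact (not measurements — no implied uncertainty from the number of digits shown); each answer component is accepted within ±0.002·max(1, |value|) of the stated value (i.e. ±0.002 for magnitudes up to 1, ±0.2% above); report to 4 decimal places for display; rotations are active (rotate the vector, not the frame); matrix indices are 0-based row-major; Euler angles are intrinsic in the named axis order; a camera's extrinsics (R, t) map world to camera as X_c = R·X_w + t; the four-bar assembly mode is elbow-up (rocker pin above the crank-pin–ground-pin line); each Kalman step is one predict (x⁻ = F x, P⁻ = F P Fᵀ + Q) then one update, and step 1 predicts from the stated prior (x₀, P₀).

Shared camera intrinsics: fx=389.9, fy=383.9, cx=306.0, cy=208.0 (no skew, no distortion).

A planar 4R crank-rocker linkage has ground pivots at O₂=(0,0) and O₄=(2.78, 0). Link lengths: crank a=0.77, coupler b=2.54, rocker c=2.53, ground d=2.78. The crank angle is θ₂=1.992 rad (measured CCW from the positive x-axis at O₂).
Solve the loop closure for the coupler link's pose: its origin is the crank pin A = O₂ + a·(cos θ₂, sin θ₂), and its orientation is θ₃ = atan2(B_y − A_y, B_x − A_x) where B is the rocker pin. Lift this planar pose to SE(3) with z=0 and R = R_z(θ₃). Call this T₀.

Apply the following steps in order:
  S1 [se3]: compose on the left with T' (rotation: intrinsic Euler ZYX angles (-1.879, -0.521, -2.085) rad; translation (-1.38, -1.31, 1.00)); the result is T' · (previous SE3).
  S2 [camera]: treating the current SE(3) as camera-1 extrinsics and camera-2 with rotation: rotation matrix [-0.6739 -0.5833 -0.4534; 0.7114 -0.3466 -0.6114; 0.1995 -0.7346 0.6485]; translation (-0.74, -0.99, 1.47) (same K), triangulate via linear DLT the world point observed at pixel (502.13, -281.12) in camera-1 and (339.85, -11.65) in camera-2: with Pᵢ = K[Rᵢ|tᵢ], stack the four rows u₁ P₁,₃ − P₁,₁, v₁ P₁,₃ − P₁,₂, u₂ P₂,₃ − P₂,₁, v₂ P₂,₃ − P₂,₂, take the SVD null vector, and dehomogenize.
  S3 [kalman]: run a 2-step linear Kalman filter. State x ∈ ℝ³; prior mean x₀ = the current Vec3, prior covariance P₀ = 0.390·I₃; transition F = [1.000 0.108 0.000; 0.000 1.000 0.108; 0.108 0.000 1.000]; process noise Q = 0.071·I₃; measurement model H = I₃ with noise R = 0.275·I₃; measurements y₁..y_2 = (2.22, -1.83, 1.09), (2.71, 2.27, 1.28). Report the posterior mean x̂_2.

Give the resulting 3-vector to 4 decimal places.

source (fourbar_fk): coupler pose = R=[0.7846 -0.6200 0.0000; 0.6200 0.7846 0.0000; 0.0000 0.0000 1.0000], t=(-0.3148, 0.7027, 0.0000)
after S1 (compose_se3): R=[-0.5785 -0.3078 0.7554; -0.8120 0.3054 -0.4974; -0.0776 -0.9011 -0.4266], t=(-1.7189, -1.2352, 0.3126)
after S2 (triangulate): (-1.0626, -1.8458, 1.6202)
after S3 (kf_track): (1.7467, 0.2823, 1.4889)

result = (1.7467, 0.2823, 1.4889)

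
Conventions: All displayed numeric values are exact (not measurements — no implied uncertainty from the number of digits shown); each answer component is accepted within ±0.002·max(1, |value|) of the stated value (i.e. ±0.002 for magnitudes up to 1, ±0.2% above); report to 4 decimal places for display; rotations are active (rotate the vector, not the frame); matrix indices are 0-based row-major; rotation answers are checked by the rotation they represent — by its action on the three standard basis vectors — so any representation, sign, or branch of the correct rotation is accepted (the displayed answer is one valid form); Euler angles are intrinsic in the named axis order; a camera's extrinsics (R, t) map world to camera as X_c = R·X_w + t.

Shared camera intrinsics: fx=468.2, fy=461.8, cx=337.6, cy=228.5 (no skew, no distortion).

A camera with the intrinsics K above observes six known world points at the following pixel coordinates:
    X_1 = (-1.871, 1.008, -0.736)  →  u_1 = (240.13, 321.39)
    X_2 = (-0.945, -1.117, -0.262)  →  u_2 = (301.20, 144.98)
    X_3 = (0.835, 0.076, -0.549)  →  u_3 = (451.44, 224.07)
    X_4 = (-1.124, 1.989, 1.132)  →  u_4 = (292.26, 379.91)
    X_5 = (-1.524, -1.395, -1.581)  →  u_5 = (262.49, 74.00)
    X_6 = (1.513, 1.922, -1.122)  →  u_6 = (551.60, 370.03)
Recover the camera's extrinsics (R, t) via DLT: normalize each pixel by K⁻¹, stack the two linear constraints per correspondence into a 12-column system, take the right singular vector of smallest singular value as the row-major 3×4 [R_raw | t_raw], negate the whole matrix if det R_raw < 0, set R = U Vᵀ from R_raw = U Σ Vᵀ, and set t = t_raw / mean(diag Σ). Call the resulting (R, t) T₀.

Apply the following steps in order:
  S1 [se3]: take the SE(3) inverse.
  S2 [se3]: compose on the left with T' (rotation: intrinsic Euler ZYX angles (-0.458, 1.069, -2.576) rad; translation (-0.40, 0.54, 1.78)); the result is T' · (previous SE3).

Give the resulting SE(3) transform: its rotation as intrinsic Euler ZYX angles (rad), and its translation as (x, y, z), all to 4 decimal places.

source (pnp_recover): camera pose = R=[0.9659 0.1002 -0.2389; -0.0613 0.9844 0.1651; 0.2517 -0.1448 0.9569], t=(0.5000, 0.0100, 6.2700)
after S1 (invert_se3): R=[0.9659 -0.0613 0.2517; 0.1002 0.9844 -0.1448; -0.2389 0.1651 0.9569], t=(-2.0606, 0.8481, -5.8820)
after S2 (compose_se3): R=[0.4391 -0.8792 -0.1849; -0.4535 -0.3945 0.7992; -0.7756 -0.2671 -0.5720], t=(0.5483, -4.2402, 5.7566)

rotation (euler_zyx) = (-0.8016, 0.8877, -2.7048), translation = (0.5483, -4.2402, 5.7566)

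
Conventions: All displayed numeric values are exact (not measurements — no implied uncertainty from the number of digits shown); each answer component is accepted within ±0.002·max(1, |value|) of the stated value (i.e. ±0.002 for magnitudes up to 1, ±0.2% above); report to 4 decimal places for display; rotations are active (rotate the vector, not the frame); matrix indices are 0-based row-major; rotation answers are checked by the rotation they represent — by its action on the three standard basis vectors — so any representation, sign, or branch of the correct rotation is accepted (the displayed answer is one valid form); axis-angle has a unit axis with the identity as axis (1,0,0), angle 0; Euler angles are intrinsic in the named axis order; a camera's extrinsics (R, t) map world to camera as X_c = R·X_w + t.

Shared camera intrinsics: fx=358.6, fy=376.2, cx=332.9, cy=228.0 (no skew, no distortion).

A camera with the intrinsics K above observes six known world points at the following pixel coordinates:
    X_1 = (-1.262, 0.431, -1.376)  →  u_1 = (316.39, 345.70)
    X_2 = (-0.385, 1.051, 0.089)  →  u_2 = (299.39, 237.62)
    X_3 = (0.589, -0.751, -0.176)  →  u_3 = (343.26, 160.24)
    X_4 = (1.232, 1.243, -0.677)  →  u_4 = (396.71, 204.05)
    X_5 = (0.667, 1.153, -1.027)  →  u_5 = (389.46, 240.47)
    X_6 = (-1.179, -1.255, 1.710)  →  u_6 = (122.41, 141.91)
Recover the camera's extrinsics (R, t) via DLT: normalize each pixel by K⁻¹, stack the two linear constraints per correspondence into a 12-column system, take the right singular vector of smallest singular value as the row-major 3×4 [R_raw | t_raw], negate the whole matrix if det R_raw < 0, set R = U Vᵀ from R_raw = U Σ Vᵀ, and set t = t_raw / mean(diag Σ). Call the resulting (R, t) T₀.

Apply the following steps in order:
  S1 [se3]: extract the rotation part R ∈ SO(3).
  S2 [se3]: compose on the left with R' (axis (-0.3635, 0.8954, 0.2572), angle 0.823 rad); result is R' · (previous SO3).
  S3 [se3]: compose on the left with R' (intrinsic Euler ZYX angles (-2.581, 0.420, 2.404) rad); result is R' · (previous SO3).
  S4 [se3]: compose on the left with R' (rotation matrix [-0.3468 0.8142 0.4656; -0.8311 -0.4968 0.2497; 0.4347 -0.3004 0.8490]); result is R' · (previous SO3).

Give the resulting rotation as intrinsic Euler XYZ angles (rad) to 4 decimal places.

rotation (euler_xyz) = (2.2881, -0.2477, -2.5977)

source (pnp_recover): camera pose = R=[0.7098 0.0958 -0.6978; -0.6950 0.2562 -0.6718; 0.1144 0.9619 0.2484], t=(-0.3400, -0.3200, 5.1605)
after S1 (rot_of_se3): [0.7098 0.0958 -0.6978; -0.6950 0.2562 -0.6718; 0.1144 0.9619 0.2484]
after S2 (compose_so3): [0.7878 0.5969 -0.1518; -0.5521 0.5752 -0.6036; -0.2730 0.5593 0.7827]
after S3 (compose_so3): [-0.2360 -0.8786 0.4152; -0.8473 0.3952 0.3547; -0.4758 -0.2681 -0.8377]
after S4 (compose_so3): [-0.8296 0.5016 -0.2452; 0.4983 0.4669 -0.7306; -0.2520 -0.7283 -0.6373]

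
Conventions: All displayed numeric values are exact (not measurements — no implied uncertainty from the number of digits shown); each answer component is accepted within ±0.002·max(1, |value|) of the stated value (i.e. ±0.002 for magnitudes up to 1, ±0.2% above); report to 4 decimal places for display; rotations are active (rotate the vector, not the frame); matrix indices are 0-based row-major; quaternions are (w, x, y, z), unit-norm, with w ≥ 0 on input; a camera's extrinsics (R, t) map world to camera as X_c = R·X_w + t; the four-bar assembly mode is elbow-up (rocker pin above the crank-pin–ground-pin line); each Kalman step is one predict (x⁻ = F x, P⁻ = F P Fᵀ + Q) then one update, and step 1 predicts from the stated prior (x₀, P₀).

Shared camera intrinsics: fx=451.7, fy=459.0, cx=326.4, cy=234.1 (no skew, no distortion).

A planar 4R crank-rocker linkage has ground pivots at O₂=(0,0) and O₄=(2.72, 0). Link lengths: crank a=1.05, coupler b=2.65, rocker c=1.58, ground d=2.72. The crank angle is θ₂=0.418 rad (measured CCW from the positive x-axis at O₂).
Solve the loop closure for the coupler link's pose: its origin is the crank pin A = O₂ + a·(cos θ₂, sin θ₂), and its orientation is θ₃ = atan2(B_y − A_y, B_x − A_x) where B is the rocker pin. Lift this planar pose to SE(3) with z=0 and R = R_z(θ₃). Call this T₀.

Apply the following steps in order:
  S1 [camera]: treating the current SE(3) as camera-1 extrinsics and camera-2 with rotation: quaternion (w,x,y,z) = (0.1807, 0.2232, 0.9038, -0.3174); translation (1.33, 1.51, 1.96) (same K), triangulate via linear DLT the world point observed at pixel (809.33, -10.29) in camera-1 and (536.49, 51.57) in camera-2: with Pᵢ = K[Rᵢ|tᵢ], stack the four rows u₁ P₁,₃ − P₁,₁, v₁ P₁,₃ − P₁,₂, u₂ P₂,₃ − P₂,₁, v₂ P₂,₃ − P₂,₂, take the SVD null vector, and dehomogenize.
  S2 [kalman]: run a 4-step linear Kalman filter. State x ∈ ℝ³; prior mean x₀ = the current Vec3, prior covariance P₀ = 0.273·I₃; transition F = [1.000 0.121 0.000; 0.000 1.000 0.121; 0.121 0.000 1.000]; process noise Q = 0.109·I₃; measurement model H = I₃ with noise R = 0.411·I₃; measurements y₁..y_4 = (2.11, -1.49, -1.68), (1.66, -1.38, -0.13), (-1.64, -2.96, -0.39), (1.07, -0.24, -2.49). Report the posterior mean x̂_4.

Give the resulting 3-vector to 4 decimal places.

source (fourbar_fk): coupler pose = R=[0.9273 -0.3742 0.0000; 0.3742 0.9273 0.0000; 0.0000 0.0000 1.0000], t=(0.9596, 0.4262, 0.0000)
after S1 (triangulate): (0.2549, -1.5078, 1.6464)
after S2 (kf_track): (0.1834, -1.3871, -1.0116)

result = (0.1834, -1.3871, -1.0116)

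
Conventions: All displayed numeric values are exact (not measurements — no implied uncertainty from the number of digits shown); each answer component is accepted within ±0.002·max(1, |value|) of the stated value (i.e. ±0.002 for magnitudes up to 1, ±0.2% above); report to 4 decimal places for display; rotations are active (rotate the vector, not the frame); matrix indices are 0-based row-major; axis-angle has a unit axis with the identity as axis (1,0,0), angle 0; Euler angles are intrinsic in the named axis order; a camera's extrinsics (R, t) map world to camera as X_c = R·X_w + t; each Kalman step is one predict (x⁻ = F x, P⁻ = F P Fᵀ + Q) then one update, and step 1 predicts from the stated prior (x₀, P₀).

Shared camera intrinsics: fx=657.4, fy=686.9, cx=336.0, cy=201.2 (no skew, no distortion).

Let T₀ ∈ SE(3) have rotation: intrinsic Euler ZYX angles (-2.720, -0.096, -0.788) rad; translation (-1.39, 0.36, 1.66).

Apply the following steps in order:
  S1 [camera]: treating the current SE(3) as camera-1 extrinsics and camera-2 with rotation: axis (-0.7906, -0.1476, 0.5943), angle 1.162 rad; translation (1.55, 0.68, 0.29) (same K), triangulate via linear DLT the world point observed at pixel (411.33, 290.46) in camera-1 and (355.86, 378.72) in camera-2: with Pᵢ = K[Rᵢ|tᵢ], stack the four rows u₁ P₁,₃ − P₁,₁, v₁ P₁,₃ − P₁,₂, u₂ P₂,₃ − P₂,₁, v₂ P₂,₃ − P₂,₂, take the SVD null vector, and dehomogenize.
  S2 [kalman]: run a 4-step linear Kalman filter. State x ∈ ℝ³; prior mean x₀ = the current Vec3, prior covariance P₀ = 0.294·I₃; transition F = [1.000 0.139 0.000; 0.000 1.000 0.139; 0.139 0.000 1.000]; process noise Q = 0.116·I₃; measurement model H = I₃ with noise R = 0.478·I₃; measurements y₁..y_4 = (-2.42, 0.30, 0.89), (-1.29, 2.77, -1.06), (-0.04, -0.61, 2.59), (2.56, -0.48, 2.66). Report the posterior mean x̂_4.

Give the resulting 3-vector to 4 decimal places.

after S1 (triangulate): (-1.4911, -0.9829, 1.8861)
after S2 (kf_track): (0.5120, 0.3896, 1.6784)

result = (0.5120, 0.3896, 1.6784)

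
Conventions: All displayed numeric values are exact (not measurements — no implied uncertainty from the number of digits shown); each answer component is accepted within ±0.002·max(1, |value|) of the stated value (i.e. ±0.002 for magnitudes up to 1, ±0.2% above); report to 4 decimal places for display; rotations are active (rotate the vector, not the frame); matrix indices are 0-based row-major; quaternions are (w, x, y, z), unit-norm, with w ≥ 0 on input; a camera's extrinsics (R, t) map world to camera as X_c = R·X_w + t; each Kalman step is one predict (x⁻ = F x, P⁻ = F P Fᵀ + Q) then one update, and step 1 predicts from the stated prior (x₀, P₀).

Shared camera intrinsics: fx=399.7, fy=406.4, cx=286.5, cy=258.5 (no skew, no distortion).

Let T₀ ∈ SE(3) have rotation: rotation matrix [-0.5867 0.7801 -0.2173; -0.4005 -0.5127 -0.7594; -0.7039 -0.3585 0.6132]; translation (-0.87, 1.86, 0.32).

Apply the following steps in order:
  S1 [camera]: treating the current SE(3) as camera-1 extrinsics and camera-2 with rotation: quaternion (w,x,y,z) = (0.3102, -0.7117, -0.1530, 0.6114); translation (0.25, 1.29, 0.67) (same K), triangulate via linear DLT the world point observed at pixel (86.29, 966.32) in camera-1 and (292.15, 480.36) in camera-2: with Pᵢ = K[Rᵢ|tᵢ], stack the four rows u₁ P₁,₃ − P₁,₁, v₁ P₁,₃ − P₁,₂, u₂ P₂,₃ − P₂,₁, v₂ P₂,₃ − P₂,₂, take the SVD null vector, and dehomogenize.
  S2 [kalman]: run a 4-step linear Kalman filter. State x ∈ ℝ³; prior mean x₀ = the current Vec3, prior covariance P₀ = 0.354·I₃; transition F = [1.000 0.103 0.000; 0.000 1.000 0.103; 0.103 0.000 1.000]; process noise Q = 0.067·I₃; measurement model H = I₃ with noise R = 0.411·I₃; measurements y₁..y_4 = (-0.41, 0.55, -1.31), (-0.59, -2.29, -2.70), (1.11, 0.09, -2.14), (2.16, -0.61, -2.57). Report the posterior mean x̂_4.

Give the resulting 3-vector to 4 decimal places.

after S1 (triangulate): (-1.2617, -0.8056, 0.0937)
after S2 (kf_track): (0.5546, -0.7492, -1.9645)

result = (0.5546, -0.7492, -1.9645)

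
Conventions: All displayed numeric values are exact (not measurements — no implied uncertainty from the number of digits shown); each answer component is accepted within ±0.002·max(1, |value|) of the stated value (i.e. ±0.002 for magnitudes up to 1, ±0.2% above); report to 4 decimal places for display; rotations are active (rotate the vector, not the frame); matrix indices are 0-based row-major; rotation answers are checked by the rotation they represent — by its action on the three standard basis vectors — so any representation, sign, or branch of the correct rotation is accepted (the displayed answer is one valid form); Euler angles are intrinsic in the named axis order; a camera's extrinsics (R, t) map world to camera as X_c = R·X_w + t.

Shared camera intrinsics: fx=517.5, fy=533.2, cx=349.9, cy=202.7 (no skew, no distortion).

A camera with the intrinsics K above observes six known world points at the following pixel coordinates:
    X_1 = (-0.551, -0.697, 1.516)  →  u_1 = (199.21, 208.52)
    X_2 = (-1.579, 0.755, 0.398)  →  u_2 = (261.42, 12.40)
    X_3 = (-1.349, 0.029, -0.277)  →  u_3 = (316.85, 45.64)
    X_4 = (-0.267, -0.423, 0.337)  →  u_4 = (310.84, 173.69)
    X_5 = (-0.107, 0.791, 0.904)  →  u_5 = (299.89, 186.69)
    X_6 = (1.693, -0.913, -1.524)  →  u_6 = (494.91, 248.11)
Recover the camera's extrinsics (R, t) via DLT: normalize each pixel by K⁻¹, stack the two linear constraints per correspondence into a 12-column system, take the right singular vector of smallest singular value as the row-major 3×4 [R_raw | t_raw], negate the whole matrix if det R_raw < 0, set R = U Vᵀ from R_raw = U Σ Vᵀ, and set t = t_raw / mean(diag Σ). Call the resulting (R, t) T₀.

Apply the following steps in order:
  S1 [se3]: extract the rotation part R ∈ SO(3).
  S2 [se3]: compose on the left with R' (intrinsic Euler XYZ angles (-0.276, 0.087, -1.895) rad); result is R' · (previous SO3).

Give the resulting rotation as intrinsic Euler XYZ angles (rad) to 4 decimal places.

source (pnp_recover): camera pose = R=[0.5122 0.3136 -0.7996; 0.8589 -0.1885 0.4763; -0.0014 -0.9307 -0.3658], t=(0.1100, -0.3200, 5.4106)
after S1 (rot_of_se3): [0.5122 0.3136 -0.7996; 0.8589 -0.1885 0.4763; -0.0014 -0.9307 -0.3658]
after S2 (compose_so3): [0.6484 -0.3583 0.6717; -0.7462 -0.4743 0.4672; 0.1511 -0.8041 -0.5749]

rotation (euler_xyz) = (-2.4591, 0.7365, 0.5049)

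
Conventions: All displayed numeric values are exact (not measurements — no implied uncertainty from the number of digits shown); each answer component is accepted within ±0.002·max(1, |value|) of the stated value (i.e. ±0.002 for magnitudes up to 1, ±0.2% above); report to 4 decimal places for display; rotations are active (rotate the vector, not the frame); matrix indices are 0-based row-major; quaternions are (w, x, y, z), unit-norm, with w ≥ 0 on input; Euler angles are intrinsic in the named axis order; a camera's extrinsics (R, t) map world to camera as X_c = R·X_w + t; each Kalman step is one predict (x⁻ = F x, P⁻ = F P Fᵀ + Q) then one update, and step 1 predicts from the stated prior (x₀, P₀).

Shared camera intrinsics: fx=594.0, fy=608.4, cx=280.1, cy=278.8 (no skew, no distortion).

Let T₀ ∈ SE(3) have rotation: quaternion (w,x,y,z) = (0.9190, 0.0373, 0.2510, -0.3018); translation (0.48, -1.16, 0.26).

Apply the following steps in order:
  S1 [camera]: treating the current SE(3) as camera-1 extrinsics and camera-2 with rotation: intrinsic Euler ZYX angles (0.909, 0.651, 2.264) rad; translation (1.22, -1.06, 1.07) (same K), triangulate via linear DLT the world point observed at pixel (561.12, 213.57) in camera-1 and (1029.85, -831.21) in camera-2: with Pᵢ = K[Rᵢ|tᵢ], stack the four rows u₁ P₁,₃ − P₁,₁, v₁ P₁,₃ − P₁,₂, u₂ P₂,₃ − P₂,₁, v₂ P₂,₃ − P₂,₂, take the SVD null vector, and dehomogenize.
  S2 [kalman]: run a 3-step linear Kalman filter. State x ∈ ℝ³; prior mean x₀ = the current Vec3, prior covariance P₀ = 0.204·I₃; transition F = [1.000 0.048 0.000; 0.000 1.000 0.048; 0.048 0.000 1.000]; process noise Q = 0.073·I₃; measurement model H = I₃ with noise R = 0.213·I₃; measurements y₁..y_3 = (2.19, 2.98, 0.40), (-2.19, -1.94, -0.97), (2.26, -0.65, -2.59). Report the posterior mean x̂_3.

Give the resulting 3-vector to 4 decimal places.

after S1 (triangulate): (-1.0134, 0.8807, 1.3707)
after S2 (kf_track): (0.6520, -0.2044, -1.2003)

result = (0.6520, -0.2044, -1.2003)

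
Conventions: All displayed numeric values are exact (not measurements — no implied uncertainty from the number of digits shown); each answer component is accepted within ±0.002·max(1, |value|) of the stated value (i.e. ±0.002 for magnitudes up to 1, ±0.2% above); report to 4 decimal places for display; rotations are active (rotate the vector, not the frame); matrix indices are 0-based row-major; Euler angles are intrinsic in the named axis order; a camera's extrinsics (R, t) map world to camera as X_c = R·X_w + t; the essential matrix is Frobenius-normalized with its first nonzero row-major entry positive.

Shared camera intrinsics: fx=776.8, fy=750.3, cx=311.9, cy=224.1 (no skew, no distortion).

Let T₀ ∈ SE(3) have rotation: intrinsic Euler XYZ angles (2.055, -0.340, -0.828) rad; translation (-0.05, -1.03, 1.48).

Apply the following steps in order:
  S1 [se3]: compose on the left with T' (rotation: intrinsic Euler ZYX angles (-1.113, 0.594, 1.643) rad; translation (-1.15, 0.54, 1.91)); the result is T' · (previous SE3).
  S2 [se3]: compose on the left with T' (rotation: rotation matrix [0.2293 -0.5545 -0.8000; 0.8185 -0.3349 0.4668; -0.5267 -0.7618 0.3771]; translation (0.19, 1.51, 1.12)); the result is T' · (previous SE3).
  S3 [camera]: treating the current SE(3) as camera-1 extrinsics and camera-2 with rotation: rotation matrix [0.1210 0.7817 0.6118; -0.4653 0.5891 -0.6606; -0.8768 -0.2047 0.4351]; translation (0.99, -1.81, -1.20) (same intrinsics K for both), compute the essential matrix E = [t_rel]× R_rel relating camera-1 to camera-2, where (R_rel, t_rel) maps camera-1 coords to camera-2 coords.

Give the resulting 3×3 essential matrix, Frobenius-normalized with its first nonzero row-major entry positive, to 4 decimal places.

after S1 (compose_se3): R=[0.9503 -0.2844 0.1265; -0.2441 -0.4287 0.8699; -0.1932 -0.8575 -0.4768], t=(-2.7063, 0.5270, 0.9982)
after S2 (compose_se3): R=[0.5078 0.8585 -0.0720; 0.7694 -0.4895 -0.4103; -0.3875 0.1530 -0.9091], t=(-1.5213, -0.4158, 2.5204)
after S3 (essential): [0.4179 0.2558 0.3092; 0.0540 0.4705 0.1831; 0.4673 -0.4182 0.1152]

matrix = [0.4179 0.2558 0.3092; 0.0540 0.4705 0.1831; 0.4673 -0.4182 0.1152]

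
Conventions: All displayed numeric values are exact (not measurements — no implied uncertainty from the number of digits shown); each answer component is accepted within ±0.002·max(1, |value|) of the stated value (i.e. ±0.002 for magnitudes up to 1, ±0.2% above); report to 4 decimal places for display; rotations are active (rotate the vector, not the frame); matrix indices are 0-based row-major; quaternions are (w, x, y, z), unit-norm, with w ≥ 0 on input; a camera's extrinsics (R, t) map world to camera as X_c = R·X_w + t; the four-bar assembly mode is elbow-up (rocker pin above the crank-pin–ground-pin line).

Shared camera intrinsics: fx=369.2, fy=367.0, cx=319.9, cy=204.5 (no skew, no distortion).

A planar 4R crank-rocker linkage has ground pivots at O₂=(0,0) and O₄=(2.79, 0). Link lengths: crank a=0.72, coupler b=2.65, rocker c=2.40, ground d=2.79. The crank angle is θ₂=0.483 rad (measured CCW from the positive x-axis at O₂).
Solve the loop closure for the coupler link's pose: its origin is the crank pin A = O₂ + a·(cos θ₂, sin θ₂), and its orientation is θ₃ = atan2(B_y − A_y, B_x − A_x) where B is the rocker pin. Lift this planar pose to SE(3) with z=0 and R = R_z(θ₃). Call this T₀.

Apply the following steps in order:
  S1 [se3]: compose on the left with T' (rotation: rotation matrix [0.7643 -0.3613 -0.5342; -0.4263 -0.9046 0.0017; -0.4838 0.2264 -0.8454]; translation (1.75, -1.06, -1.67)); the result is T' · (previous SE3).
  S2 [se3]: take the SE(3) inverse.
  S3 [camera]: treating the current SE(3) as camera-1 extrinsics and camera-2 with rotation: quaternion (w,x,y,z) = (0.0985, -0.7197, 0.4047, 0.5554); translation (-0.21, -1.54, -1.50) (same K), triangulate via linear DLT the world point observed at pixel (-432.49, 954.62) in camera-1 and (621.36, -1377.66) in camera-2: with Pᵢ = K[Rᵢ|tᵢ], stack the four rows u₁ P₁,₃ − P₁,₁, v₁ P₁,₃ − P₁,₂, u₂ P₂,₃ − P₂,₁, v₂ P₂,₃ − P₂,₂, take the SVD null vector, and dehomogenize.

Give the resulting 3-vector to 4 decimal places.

result = (-1.5411, 0.3603, -1.2223)

source (fourbar_fk): coupler pose = R=[0.6453 -0.7640 0.0000; 0.7640 0.6453 0.0000; 0.0000 0.0000 1.0000], t=(0.6376, 0.3344, 0.0000)
after S1 (compose_se3): R=[0.2172 -0.8170 -0.5342; -0.9661 -0.2580 0.0017; -0.1392 0.5157 -0.8454], t=(2.1166, -1.6343, -1.9028)
after S2 (invert_se3): R=[0.2172 -0.9661 -0.1392; -0.8170 -0.2580 0.5157; -0.5342 0.0017 -0.8454], t=(-2.3036, 2.2889, -0.4752)
after S3 (triangulate): (-1.5411, 0.3603, -1.2223)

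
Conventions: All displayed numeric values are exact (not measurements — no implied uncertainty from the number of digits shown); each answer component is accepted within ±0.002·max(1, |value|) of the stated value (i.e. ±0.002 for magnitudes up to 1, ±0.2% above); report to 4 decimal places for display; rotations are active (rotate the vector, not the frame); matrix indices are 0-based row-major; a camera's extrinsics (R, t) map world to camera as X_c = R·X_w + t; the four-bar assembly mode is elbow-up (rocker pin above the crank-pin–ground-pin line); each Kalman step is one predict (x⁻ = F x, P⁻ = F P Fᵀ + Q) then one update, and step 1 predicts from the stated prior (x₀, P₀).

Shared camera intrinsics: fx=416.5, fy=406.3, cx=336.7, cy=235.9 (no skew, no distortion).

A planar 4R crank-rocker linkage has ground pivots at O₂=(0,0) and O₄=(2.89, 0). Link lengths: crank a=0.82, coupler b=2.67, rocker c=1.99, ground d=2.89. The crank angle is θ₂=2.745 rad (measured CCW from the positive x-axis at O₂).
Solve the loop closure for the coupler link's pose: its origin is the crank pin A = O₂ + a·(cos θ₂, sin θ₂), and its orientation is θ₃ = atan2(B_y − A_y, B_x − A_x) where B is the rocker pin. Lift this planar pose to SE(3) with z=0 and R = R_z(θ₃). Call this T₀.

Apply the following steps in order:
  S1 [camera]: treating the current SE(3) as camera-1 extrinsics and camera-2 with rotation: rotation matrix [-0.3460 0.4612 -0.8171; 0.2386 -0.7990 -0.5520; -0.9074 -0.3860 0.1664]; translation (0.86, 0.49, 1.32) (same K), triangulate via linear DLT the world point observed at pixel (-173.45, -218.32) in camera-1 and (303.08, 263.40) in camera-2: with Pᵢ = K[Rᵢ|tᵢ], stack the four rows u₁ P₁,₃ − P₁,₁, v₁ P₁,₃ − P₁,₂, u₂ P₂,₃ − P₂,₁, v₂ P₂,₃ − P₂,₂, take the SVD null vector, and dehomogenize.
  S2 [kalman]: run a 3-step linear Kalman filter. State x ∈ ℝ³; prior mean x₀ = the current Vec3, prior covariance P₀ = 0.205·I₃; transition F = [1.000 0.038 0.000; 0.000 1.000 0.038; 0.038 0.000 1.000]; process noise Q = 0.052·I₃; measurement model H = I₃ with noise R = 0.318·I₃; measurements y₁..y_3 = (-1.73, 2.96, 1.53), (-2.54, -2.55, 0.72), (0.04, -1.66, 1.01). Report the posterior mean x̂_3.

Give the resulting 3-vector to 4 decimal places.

result = (-1.3674, -0.8862, 1.0407)

source (fourbar_fk): coupler pose = R=[0.8903 -0.4554 0.0000; 0.4554 0.8903 0.0000; 0.0000 0.0000 1.0000], t=(-0.7564, 0.3167, 0.0000)
after S1 (triangulate): (-1.8384, -1.2740, 1.4801)
after S2 (kf_track): (-1.3674, -0.8862, 1.0407)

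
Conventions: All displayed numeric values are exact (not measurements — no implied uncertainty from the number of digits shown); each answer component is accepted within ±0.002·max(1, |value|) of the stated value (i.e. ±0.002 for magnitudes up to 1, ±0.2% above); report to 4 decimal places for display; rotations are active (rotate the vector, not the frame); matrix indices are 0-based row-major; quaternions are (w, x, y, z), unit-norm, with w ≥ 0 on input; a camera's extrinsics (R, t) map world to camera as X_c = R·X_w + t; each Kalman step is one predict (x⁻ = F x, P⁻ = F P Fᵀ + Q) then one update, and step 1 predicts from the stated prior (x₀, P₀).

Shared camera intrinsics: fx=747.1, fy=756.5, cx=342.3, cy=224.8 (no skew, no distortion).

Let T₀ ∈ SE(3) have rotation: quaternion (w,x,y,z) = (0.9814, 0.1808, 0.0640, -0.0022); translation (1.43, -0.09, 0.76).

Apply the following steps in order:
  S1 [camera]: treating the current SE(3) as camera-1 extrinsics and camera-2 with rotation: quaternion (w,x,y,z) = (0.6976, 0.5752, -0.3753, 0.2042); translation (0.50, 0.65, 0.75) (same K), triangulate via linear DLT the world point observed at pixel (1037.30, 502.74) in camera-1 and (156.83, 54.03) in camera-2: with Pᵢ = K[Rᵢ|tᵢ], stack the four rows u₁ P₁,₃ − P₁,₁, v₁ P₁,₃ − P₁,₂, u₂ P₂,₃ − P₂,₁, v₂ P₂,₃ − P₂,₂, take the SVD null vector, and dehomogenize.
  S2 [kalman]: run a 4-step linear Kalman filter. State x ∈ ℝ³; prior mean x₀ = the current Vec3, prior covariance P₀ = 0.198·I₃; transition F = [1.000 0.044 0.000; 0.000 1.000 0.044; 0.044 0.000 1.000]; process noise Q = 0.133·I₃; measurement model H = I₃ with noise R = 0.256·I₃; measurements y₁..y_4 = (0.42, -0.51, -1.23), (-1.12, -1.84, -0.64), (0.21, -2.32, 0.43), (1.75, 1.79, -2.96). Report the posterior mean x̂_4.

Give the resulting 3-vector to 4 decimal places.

result = (0.8318, 0.1443, -1.4449)

after S1 (triangulate): (0.9566, 1.8268, 1.6714)
after S2 (kf_track): (0.8318, 0.1443, -1.4449)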